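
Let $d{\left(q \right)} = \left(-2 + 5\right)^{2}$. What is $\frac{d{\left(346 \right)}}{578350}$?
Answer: $\frac{9}{578350} \approx 1.5561 \cdot 10^{-5}$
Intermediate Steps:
$d{\left(q \right)} = 9$ ($d{\left(q \right)} = 3^{2} = 9$)
$\frac{d{\left(346 \right)}}{578350} = \frac{9}{578350}$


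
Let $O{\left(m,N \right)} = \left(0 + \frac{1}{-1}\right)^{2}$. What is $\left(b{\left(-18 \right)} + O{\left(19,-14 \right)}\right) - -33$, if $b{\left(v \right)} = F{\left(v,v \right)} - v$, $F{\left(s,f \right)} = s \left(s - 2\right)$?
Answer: $412$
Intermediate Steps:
$O{\left(m,N \right)} = 1$ ($O{\left(m,N \right)} = \left(0 - 1\right)^{2} = \left(-1\right)^{2} = 1$)
$F{\left(s,f \right)} = s \left(-2 + s\right)$
$b{\left(v \right)} = - v + v \left(-2 + v\right)$ ($b{\left(v \right)} = v \left(-2 + v\right) - v = - v + v \left(-2 + v\right)$)
$\left(b{\left(-18 \right)} + O{\left(19,-14 \right)}\right) - -33 = \left(- 18 \left(-3 - 18\right) + 1\right) - -33 = \left(\left(-18\right) \left(-21\right) + 1\right) + \left(36 - 3\right) = \left(378 + 1\right) + 33 = 379 + 33 = 412$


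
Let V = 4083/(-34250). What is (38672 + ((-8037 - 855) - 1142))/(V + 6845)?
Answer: 980851500/234437167 ≈ 4.1839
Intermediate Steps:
V = -4083/34250 (V = 4083*(-1/34250) = -4083/34250 ≈ -0.11921)
(38672 + ((-8037 - 855) - 1142))/(V + 6845) = (38672 + ((-8037 - 855) - 1142))/(-4083/34250 + 6845) = (38672 + (-8892 - 1142))/(234437167/34250) = (38672 - 10034)*(34250/234437167) = 28638*(34250/234437167) = 980851500/234437167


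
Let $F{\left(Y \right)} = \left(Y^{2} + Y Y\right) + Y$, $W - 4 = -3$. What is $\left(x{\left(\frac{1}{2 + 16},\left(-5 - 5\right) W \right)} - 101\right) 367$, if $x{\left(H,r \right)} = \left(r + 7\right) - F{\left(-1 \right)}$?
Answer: $-38535$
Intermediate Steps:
$W = 1$ ($W = 4 - 3 = 1$)
$F{\left(Y \right)} = Y + 2 Y^{2}$ ($F{\left(Y \right)} = \left(Y^{2} + Y^{2}\right) + Y = 2 Y^{2} + Y = Y + 2 Y^{2}$)
$x{\left(H,r \right)} = 6 + r$ ($x{\left(H,r \right)} = \left(r + 7\right) - - (1 + 2 \left(-1\right)) = \left(7 + r\right) - - (1 - 2) = \left(7 + r\right) - \left(-1\right) \left(-1\right) = \left(7 + r\right) - 1 = 6 + r$)
$\left(x{\left(\frac{1}{2 + 16},\left(-5 - 5\right) W \right)} - 101\right) 367 = \left(\left(6 + \left(-5 - 5\right) 1\right) - 101\right) 367 = \left(\left(6 - 10\right) - 101\right) 367 = \left(-4 - 101\right) 367 = \left(-105\right) 367 = -38535$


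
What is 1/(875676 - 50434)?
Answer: 1/825242 ≈ 1.2118e-6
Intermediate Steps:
1/(875676 - 50434) = 1/825242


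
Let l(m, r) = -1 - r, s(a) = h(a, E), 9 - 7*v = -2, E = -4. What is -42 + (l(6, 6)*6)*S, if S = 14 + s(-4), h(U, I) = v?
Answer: -696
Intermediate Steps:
v = 11/7 (v = 9/7 - ⅐*(-2) = 9/7 + 2/7 = 11/7 ≈ 1.5714)
h(U, I) = 11/7
s(a) = 11/7
S = 109/7 (S = 14 + 11/7 = 109/7 ≈ 15.571)
-42 + (l(6, 6)*6)*S = -42 + ((-1 - 1*6)*6)*(109/7) = -42 + ((-1 - 6)*6)*(109/7) = -42 - 7*6*(109/7) = -42 - 42*109/7 = -42 - 654 = -696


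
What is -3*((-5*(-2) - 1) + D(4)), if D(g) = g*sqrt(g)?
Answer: -51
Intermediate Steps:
D(g) = g**(3/2)
-3*((-5*(-2) - 1) + D(4)) = -3*((-5*(-2) - 1) + 4**(3/2)) = -3*((10 - 1) + 8) = -3*(9 + 8) = -3*17 = -51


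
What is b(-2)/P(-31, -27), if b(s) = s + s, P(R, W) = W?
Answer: 4/27 ≈ 0.14815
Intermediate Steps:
b(s) = 2*s
b(-2)/P(-31, -27) = (2*(-2))/(-27) = -4*(-1/27) = 4/27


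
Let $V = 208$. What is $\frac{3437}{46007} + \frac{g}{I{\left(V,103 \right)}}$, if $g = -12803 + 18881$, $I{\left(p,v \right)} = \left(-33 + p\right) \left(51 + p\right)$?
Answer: $\frac{435412571}{2085267275} \approx 0.2088$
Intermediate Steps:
$g = 6078$
$\frac{3437}{46007} + \frac{g}{I{\left(V,103 \right)}} = \frac{3437}{46007} + \frac{6078}{-1683 + 208^{2} + 18 \cdot 208} = 3437 \cdot \frac{1}{46007} + \frac{6078}{-1683 + 43264 + 3744} = \frac{3437}{46007} + \frac{6078}{45325} = \frac{435412571}{2085267275}$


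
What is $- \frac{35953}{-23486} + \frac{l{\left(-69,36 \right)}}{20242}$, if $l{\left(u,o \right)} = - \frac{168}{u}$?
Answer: $\frac{8369904807}{5467141538} \approx 1.5309$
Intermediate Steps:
$- \frac{35953}{-23486} + \frac{l{\left(-69,36 \right)}}{20242} = - \frac{35953}{-23486} + \frac{\left(-168\right) \frac{1}{-69}}{20242} = \left(-35953\right) \left(- \frac{1}{23486}\right) + \left(-168\right) \left(- \frac{1}{69}\right) \frac{1}{20242} = \frac{35953}{23486} + \frac{56}{23} \cdot \frac{1}{20242} = \frac{35953}{23486} + \frac{28}{232783} = \frac{8369904807}{5467141538}$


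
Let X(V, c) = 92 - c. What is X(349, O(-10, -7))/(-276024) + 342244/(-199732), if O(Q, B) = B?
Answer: -7873944277/4594235464 ≈ -1.7139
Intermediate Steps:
X(349, O(-10, -7))/(-276024) + 342244/(-199732) = (92 - 1*(-7))/(-276024) + 342244/(-199732) = (92 + 7)*(-1/276024) + 342244*(-1/199732) = 99*(-1/276024) - 85561/49933 = -33/92008 - 85561/49933 = -7873944277/4594235464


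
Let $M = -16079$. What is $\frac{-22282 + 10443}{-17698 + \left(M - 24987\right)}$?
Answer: $\frac{11839}{58764} \approx 0.20147$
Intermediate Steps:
$\frac{-22282 + 10443}{-17698 + \left(M - 24987\right)} = \frac{-22282 + 10443}{-17698 - 41066} = - \frac{11839}{-17698 - 41066} = - \frac{11839}{-58764} = \left(-11839\right) \left(- \frac{1}{58764}\right) = \frac{11839}{58764}$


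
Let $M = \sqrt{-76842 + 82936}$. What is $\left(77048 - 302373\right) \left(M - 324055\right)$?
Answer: $73017692875 - 225325 \sqrt{6094} \approx 7.3 \cdot 10^{10}$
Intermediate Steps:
$M = \sqrt{6094} \approx 78.064$
$\left(77048 - 302373\right) \left(M - 324055\right) = \left(77048 - 302373\right) \left(\sqrt{6094} - 324055\right) = - 225325 \left(-324055 + \sqrt{6094}\right) = 73017692875 - 225325 \sqrt{6094}$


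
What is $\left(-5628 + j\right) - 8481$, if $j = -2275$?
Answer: $-16384$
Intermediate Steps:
$\left(-5628 + j\right) - 8481 = \left(-5628 - 2275\right) - 8481 = -7903 - 8481 = -16384$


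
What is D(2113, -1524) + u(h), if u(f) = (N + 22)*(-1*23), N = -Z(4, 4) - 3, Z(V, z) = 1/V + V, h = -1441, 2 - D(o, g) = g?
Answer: 4747/4 ≈ 1186.8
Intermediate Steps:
D(o, g) = 2 - g
Z(V, z) = V + 1/V
N = -29/4 (N = -(4 + 1/4) - 3 = -1*17/4 - 3 = -17/4 - 3 = -29/4 ≈ -7.2500)
u(f) = -1357/4 (u(f) = (-29/4 + 22)*(-1*23) = (59/4)*(-23) = -1357/4)
D(2113, -1524) + u(h) = (2 - 1*(-1524)) - 1357/4 = (2 + 1524) - 1357/4 = 1526 - 1357/4 = 4747/4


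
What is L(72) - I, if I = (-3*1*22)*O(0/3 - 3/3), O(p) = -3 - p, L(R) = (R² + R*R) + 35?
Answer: 10271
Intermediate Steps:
L(R) = 35 + 2*R² (L(R) = (R² + R²) + 35 = 2*R² + 35 = 35 + 2*R²)
I = 132 (I = (-3*1*22)*(-3 - (0/3 - 3/3)) = (-3*22)*(-3 - (0*(⅓) - 3*⅓)) = -66*(-3 - (0 - 1)) = -66*(-3 - 1*(-1)) = -66*(-3 + 1) = -66*(-2) = 132)
L(72) - I = (35 + 2*72²) - 1*132 = (35 + 2*5184) - 132 = (35 + 10368) - 132 = 10403 - 132 = 10271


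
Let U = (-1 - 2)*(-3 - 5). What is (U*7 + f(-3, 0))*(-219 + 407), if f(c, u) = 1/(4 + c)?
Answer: 31772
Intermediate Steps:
U = 24 (U = -3*(-8) = 24)
(U*7 + f(-3, 0))*(-219 + 407) = (24*7 + 1/(4 - 3))*(-219 + 407) = (168 + 1/1)*188 = (168 + 1)*188 = 169*188 = 31772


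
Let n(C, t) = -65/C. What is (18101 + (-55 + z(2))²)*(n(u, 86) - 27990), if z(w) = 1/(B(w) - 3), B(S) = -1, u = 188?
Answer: -1781023348545/3008 ≈ -5.9210e+8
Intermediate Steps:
z(w) = -¼ (z(w) = 1/(-1 - 3) = 1/(-4) = -¼)
(18101 + (-55 + z(2))²)*(n(u, 86) - 27990) = (18101 + (-55 - ¼)²)*(-65/188 - 27990) = (18101 + (-221/4)²)*(-65*1/188 - 27990) = (18101 + 48841/16)*(-65/188 - 27990) = (338457/16)*(-5262185/188) = -1781023348545/3008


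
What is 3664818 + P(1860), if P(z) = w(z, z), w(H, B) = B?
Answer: 3666678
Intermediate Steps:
P(z) = z
3664818 + P(1860) = 3664818 + 1860 = 3666678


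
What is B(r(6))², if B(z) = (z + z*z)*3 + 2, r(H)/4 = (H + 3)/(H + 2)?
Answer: 93025/16 ≈ 5814.1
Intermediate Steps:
r(H) = 4*(3 + H)/(2 + H) (r(H) = 4*((H + 3)/(H + 2)) = 4*((3 + H)/(2 + H)) = 4*(3 + H)/(2 + H))
B(z) = 2 + 3*z + 3*z² (B(z) = (z + z²)*3 + 2 = (3*z + 3*z²) + 2 = 2 + 3*z + 3*z²)
B(r(6))² = (2 + 3*(4*(3 + 6)/(2 + 6)) + 3*(4*(3 + 6)/(2 + 6))²)² = (2 + 3*(4*9/8) + 3*(4*9/8)²)² = (2 + 3*(4*(⅛)*9) + 3*(4*(⅛)*9)²)² = (2 + 3*(9/2) + 3*(9/2)²)² = (2 + 27/2 + 3*(81/4))² = (2 + 27/2 + 243/4)² = (305/4)² = 93025/16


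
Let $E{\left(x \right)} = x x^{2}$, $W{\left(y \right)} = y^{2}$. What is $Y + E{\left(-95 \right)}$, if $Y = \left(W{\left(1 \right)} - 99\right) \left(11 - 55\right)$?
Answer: $-853063$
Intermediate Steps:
$Y = 4312$ ($Y = \left(1^{2} - 99\right) \left(11 - 55\right) = \left(1 - 99\right) \left(11 - 55\right) = \left(-98\right) \left(-44\right) = 4312$)
$E{\left(x \right)} = x^{3}$
$Y + E{\left(-95 \right)} = 4312 + \left(-95\right)^{3} = 4312 - 857375 = -853063$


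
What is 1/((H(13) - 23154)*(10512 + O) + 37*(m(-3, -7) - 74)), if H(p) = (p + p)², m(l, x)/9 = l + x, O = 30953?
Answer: -1/932056338 ≈ -1.0729e-9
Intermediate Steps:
m(l, x) = 9*l + 9*x (m(l, x) = 9*(l + x) = 9*l + 9*x)
H(p) = 4*p² (H(p) = (2*p)² = 4*p²)
1/((H(13) - 23154)*(10512 + O) + 37*(m(-3, -7) - 74)) = 1/((4*13² - 23154)*(10512 + 30953) + 37*((9*(-3) + 9*(-7)) - 74)) = 1/((4*169 - 23154)*41465 + 37*((-27 - 63) - 74)) = 1/((676 - 23154)*41465 + 37*(-90 - 74)) = 1/(-22478*41465 + 37*(-164)) = 1/(-932050270 - 6068) = 1/(-932056338) = -1/932056338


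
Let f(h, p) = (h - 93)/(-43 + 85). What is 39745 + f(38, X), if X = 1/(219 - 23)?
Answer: 1669235/42 ≈ 39744.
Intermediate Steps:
X = 1/196 ≈ 0.0051020
f(h, p) = -31/14 + h/42 (f(h, p) = (-93 + h)/42 = (-93 + h)*(1/42) = -31/14 + h/42)
39745 + f(38, X) = 39745 + (-31/14 + (1/42)*38) = 39745 + (-31/14 + 19/21) = 39745 - 55/42 = 1669235/42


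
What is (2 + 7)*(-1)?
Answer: -9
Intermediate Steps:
(2 + 7)*(-1) = 9*(-1) = -9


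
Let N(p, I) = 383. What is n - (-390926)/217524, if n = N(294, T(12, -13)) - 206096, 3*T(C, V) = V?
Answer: -22373561843/108762 ≈ -2.0571e+5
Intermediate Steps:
T(C, V) = V/3
n = -205713 (n = 383 - 206096 = -205713)
n - (-390926)/217524 = -205713 - (-390926)/217524 = -205713 - 1*(-195463/108762) = -205713 + 195463/108762 = -22373561843/108762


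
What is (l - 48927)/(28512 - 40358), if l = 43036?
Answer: 5891/11846 ≈ 0.49730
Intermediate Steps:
(l - 48927)/(28512 - 40358) = (43036 - 48927)/(28512 - 40358) = -5891/(-11846) = -5891*(-1/11846) = 5891/11846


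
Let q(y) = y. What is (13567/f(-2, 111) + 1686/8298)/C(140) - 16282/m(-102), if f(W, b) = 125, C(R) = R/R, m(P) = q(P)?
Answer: 788695987/2938875 ≈ 268.37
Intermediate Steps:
m(P) = P
C(R) = 1
(13567/f(-2, 111) + 1686/8298)/C(140) - 16282/m(-102) = (13567/125 + 1686/8298)/1 - 16282/(-102) = (13567*(1/125) + 1686*(1/8298))*1 - 16282*(-1/102) = (13567/125 + 281/1383)*1 + 8141/51 = (18798286/172875)*1 + 8141/51 = 18798286/172875 + 8141/51 = 788695987/2938875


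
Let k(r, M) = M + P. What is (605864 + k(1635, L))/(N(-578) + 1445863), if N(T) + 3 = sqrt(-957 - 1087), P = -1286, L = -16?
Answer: 218528003330/522627785411 - 302281*I*sqrt(511)/522627785411 ≈ 0.41813 - 1.3075e-5*I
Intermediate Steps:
k(r, M) = -1286 + M (k(r, M) = M - 1286 = -1286 + M)
N(T) = -3 + 2*I*sqrt(511) (N(T) = -3 + sqrt(-957 - 1087) = -3 + sqrt(-2044) = -3 + 2*I*sqrt(511))
(605864 + k(1635, L))/(N(-578) + 1445863) = (605864 + (-1286 - 16))/((-3 + 2*I*sqrt(511)) + 1445863) = (605864 - 1302)/(1445860 + 2*I*sqrt(511)) = 604562/(1445860 + 2*I*sqrt(511))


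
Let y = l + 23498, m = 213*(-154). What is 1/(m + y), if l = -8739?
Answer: -1/18043 ≈ -5.5423e-5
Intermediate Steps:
m = -32802
y = 14759 (y = -8739 + 23498 = 14759)
1/(m + y) = 1/(-32802 + 14759) = 1/(-18043) = -1/18043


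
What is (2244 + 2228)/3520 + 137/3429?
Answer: 1977091/1508760 ≈ 1.3104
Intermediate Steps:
(2244 + 2228)/3520 + 137/3429 = 4472*(1/3520) + 137*(1/3429) = 559/440 + 137/3429 = 1977091/1508760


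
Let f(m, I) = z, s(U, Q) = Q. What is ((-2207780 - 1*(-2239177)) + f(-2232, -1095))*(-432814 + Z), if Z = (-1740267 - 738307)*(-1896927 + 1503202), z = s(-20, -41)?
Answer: 30599571472475616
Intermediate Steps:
z = -41
f(m, I) = -41
Z = 975876548150 (Z = -2478574*(-393725) = 975876548150)
((-2207780 - 1*(-2239177)) + f(-2232, -1095))*(-432814 + Z) = ((-2207780 - 1*(-2239177)) - 41)*(-432814 + 975876548150) = ((-2207780 + 2239177) - 41)*975876115336 = (31397 - 41)*975876115336 = 31356*975876115336 = 30599571472475616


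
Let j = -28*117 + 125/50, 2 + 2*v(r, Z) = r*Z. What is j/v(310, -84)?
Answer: 6547/26042 ≈ 0.25140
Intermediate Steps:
v(r, Z) = -1 + Z*r/2 (v(r, Z) = -1 + (r*Z)/2 = -1 + (Z*r)/2 = -1 + Z*r/2)
j = -6547/2 (j = -3276 + 125*(1/50) = -3276 + 5/2 = -6547/2 ≈ -3273.5)
j/v(310, -84) = -6547/(2*(-1 + (½)*(-84)*310)) = -6547/(2*(-1 - 13020)) = -6547/2/(-13021) = -6547/2*(-1/13021) = 6547/26042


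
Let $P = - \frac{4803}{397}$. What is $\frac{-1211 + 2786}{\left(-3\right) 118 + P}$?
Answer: $- \frac{9925}{2307} \approx -4.3021$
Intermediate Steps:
$P = - \frac{4803}{397}$ ($P = \left(-4803\right) \frac{1}{397} = - \frac{4803}{397} \approx -12.098$)
$\frac{-1211 + 2786}{\left(-3\right) 118 + P} = \frac{-1211 + 2786}{\left(-3\right) 118 - \frac{4803}{397}} = \frac{1575}{-354 - \frac{4803}{397}} = \frac{1575}{- \frac{145341}{397}} = 1575 \left(- \frac{397}{145341}\right) = - \frac{9925}{2307}$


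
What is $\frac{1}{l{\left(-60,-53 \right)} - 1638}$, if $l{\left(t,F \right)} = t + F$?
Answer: $- \frac{1}{1751} \approx -0.0005711$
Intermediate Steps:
$l{\left(t,F \right)} = F + t$
$\frac{1}{l{\left(-60,-53 \right)} - 1638} = \frac{1}{\left(-53 - 60\right) - 1638} = \frac{1}{-113 - 1638} = \frac{1}{-1751} = - \frac{1}{1751}$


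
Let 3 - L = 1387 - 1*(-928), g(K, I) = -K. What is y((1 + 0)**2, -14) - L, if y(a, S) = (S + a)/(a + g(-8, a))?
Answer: 20795/9 ≈ 2310.6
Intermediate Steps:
y(a, S) = (S + a)/(8 + a) (y(a, S) = (S + a)/(a - 1*(-8)) = (S + a)/(a + 8) = (S + a)/(8 + a))
L = -2312 (L = 3 - (1387 - 1*(-928)) = 3 - (1387 + 928) = 3 - 1*2315 = 3 - 2315 = -2312)
y((1 + 0)**2, -14) - L = (-14 + (1 + 0)**2)/(8 + (1 + 0)**2) - 1*(-2312) = (-14 + 1**2)/(8 + 1**2) + 2312 = (-14 + 1)/(8 + 1) + 2312 = -13/9 + 2312 = 20795/9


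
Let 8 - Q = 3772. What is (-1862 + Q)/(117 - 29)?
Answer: -2813/44 ≈ -63.932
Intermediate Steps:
Q = -3764 (Q = 8 - 1*3772 = 8 - 3772 = -3764)
(-1862 + Q)/(117 - 29) = (-1862 - 3764)/(117 - 29) = -5626/88 = -5626*1/88 = -2813/44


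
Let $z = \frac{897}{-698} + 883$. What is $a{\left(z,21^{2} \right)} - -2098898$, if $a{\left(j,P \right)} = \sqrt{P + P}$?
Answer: $2098898 + 21 \sqrt{2} \approx 2.0989 \cdot 10^{6}$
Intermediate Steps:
$z = \frac{615437}{698}$ ($z = 897 \left(- \frac{1}{698}\right) + 883 = - \frac{897}{698} + 883 = \frac{615437}{698} \approx 881.71$)
$a{\left(j,P \right)} = \sqrt{2} \sqrt{P}$ ($a{\left(j,P \right)} = \sqrt{2 P} = \sqrt{2} \sqrt{P}$)
$a{\left(z,21^{2} \right)} - -2098898 = \sqrt{2} \sqrt{21^{2}} - -2098898 = \sqrt{2} \sqrt{441} + 2098898 = \sqrt{2} \cdot 21 + 2098898 = 21 \sqrt{2} + 2098898 = 2098898 + 21 \sqrt{2}$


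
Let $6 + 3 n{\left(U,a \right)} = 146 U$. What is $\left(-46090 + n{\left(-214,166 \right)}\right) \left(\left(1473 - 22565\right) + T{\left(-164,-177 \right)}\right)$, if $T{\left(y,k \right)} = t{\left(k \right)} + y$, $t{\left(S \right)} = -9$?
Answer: $\frac{3604842800}{3} \approx 1.2016 \cdot 10^{9}$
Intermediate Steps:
$n{\left(U,a \right)} = -2 + \frac{146 U}{3}$
$T{\left(y,k \right)} = -9 + y$
$\left(-46090 + n{\left(-214,166 \right)}\right) \left(\left(1473 - 22565\right) + T{\left(-164,-177 \right)}\right) = \left(-46090 + \left(-2 + \frac{146}{3} \left(-214\right)\right)\right) \left(\left(1473 - 22565\right) - 173\right) = \left(-46090 - \frac{31250}{3}\right) \left(-21092 - 173\right) = \left(-46090 - \frac{31250}{3}\right) \left(-21265\right) = \left(- \frac{169520}{3}\right) \left(-21265\right) = \frac{3604842800}{3}$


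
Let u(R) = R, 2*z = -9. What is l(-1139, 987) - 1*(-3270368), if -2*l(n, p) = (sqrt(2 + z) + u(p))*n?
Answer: 7664929/2 + 1139*I*sqrt(10)/4 ≈ 3.8325e+6 + 900.46*I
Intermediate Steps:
z = -9/2 (z = (1/2)*(-9) = -9/2 ≈ -4.5000)
l(n, p) = -n*(p + I*sqrt(10)/2)/2 (l(n, p) = -(sqrt(2 - 9/2) + p)*n/2 = -(sqrt(-5/2) + p)*n/2 = -(I*sqrt(10)/2 + p)*n/2 = -(p + I*sqrt(10)/2)*n/2 = -n*(p + I*sqrt(10)/2)/2)
l(-1139, 987) - 1*(-3270368) = -1/4*(-1139)*(2*987 + I*sqrt(10)) - 1*(-3270368) = -1/4*(-1139)*(1974 + I*sqrt(10)) + 3270368 = (1124193/2 + 1139*I*sqrt(10)/4) + 3270368 = 7664929/2 + 1139*I*sqrt(10)/4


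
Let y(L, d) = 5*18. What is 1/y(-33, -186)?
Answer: 1/90 ≈ 0.011111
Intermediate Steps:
y(L, d) = 90
1/y(-33, -186) = 1/90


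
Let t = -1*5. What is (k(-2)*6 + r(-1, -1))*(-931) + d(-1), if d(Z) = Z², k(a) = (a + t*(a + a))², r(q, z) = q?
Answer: -1808932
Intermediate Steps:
t = -5
k(a) = 81*a² (k(a) = (a - 5*(a + a))² = (a - 10*a)² = (-9*a)² = 81*a²)
(k(-2)*6 + r(-1, -1))*(-931) + d(-1) = ((81*(-2)²)*6 - 1)*(-931) + (-1)² = ((81*4)*6 - 1)*(-931) + 1 = (324*6 - 1)*(-931) + 1 = (1944 - 1)*(-931) + 1 = 1943*(-931) + 1 = -1808933 + 1 = -1808932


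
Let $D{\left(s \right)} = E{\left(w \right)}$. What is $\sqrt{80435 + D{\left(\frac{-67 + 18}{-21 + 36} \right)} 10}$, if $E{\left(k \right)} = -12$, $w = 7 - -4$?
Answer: $\sqrt{80315} \approx 283.4$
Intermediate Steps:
$w = 11$ ($w = 7 + 4 = 11$)
$D{\left(s \right)} = -12$
$\sqrt{80435 + D{\left(\frac{-67 + 18}{-21 + 36} \right)} 10} = \sqrt{80435 - 120} = \sqrt{80315}$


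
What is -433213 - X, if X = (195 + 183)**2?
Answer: -576097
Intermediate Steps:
X = 142884 (X = 378**2 = 142884)
-433213 - X = -433213 - 1*142884 = -433213 - 142884 = -576097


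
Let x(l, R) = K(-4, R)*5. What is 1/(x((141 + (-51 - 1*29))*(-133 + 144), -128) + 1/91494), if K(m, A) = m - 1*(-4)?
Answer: 91494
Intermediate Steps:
K(m, A) = 4 + m (K(m, A) = m + 4 = 4 + m)
x(l, R) = 0 (x(l, R) = (4 - 4)*5 = 0*5 = 0)
1/(x((141 + (-51 - 1*29))*(-133 + 144), -128) + 1/91494) = 1/(0 + 1/91494) = 1/(1/91494) = 91494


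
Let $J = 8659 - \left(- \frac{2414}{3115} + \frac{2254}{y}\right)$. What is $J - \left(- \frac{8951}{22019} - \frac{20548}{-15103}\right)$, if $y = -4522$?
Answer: $\frac{263397992695772399}{30417863174615} \approx 8659.3$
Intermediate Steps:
$J = \frac{8713490792}{1006145}$ ($J = 8659 - \left(- \frac{2414}{3115} - \frac{161}{323}\right) = 8659 - - \frac{1281237}{1006145} = 8659 + \left(\frac{161}{323} + \frac{2414}{3115}\right) = 8659 + \frac{1281237}{1006145} = \frac{8713490792}{1006145} \approx 8660.3$)
$J - \left(- \frac{8951}{22019} - \frac{20548}{-15103}\right) = \frac{8713490792}{1006145} - \left(- \frac{8951}{22019} - \frac{20548}{-15103}\right) = \frac{8713490792}{1006145} - \left(\left(-8951\right) \frac{1}{22019} - - \frac{1868}{1373}\right) = \frac{8713490792}{1006145} - \left(- \frac{8951}{22019} + \frac{1868}{1373}\right) = \frac{8713490792}{1006145} - \frac{28841769}{30232087} = \frac{263397992695772399}{30417863174615}$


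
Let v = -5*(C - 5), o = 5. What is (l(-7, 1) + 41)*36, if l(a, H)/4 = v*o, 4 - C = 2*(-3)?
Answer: -16524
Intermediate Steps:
C = 10 (C = 4 - 2*(-3) = 4 - 1*(-6) = 4 + 6 = 10)
v = -25 (v = -5*(10 - 5) = -5*5 = -25)
l(a, H) = -500 (l(a, H) = 4*(-25*5) = 4*(-125) = -500)
(l(-7, 1) + 41)*36 = (-500 + 41)*36 = -459*36 = -16524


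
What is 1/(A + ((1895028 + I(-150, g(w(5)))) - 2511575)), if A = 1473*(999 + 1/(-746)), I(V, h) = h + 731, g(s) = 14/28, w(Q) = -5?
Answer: 373/319179653 ≈ 1.1686e-6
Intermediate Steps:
g(s) = ½ (g(s) = 14*(1/28) = ½)
I(V, h) = 731 + h
A = 1097757669/746 (A = 1473*(999 - 1/746) = 1473*(745253/746) = 1097757669/746 ≈ 1.4715e+6)
1/(A + ((1895028 + I(-150, g(w(5)))) - 2511575)) = 1/(1097757669/746 + ((1895028 + (731 + ½)) - 2511575)) = 1/(1097757669/746 + ((1895028 + 1463/2) - 2511575)) = 1/(1097757669/746 + (3791519/2 - 2511575)) = 1/(1097757669/746 - 1231631/2) = 1/(319179653/373) = 373/319179653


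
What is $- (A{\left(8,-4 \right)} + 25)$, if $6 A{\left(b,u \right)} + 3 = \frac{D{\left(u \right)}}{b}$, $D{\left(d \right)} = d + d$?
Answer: $- \frac{73}{3} \approx -24.333$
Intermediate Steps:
$D{\left(d \right)} = 2 d$
$A{\left(b,u \right)} = - \frac{1}{2} + \frac{u}{3 b}$ ($A{\left(b,u \right)} = - \frac{1}{2} + \frac{2 u \frac{1}{b}}{6} = - \frac{1}{2} + \frac{u}{3 b}$)
$- (A{\left(8,-4 \right)} + 25) = - (\frac{\left(- \frac{1}{2}\right) 8 + \frac{1}{3} \left(-4\right)}{8} + 25) = - (\frac{-4 - \frac{4}{3}}{8} + 25) = - (\frac{1}{8} \left(- \frac{16}{3}\right) + 25) = - (- \frac{2}{3} + 25) = \left(-1\right) \frac{73}{3} = - \frac{73}{3}$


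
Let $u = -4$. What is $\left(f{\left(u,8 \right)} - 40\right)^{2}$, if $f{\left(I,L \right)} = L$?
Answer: $1024$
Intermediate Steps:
$\left(f{\left(u,8 \right)} - 40\right)^{2} = \left(8 - 40\right)^{2} = \left(-32\right)^{2} = 1024$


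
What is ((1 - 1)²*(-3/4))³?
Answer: 0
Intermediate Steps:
((1 - 1)²*(-3/4))³ = (0²*(-3*¼))³ = (0*(-¾))³ = 0³ = 0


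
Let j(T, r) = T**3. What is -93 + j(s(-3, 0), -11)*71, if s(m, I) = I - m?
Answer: 1824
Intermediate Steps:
-93 + j(s(-3, 0), -11)*71 = -93 + (0 - 1*(-3))**3*71 = -93 + (0 + 3)**3*71 = -93 + 3**3*71 = -93 + 27*71 = -93 + 1917 = 1824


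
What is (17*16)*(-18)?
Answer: -4896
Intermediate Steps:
(17*16)*(-18) = 272*(-18) = -4896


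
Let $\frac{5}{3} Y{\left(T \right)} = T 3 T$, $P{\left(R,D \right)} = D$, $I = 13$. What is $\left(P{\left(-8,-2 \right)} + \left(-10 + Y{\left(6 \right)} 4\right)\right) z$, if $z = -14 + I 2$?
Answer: $\frac{14832}{5} \approx 2966.4$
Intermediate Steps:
$Y{\left(T \right)} = \frac{9 T^{2}}{5}$ ($Y{\left(T \right)} = \frac{3 T 3 T}{5} = \frac{3 \cdot 3 T T}{5} = \frac{3 \cdot 3 T^{2}}{5} = \frac{9 T^{2}}{5}$)
$z = 12$ ($z = -14 + 13 \cdot 2 = -14 + 26 = 12$)
$\left(P{\left(-8,-2 \right)} + \left(-10 + Y{\left(6 \right)} 4\right)\right) z = \left(-2 - \left(10 - \frac{9 \cdot 6^{2}}{5} \cdot 4\right)\right) 12 = \left(-2 - \left(10 - \frac{9}{5} \cdot 36 \cdot 4\right)\right) 12 = \left(-2 + \left(-10 + \frac{324}{5} \cdot 4\right)\right) 12 = \left(-2 + \left(-10 + \frac{1296}{5}\right)\right) 12 = \left(-2 + \frac{1246}{5}\right) 12 = \frac{1236}{5} \cdot 12 = \frac{14832}{5}$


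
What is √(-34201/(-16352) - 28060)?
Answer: I*√468896583218/4088 ≈ 167.5*I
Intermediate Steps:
√(-34201/(-16352) - 28060) = √(-34201*(-1/16352) - 28060) = √(34201/16352 - 28060) = √(-458802919/16352) = I*√468896583218/4088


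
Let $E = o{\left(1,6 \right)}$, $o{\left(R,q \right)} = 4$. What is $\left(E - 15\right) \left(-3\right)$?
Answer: $33$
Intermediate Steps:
$E = 4$
$\left(E - 15\right) \left(-3\right) = \left(4 - 15\right) \left(-3\right) = \left(-11\right) \left(-3\right) = 33$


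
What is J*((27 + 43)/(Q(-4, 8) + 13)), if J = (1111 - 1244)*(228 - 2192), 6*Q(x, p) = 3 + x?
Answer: 15672720/11 ≈ 1.4248e+6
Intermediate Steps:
Q(x, p) = ½ + x/6 (Q(x, p) = (3 + x)/6 = ½ + x/6)
J = 261212 (J = -133*(-1964) = 261212)
J*((27 + 43)/(Q(-4, 8) + 13)) = 261212*((27 + 43)/((½ + (⅙)*(-4)) + 13)) = 261212*(70/((½ - ⅔) + 13)) = 261212*(70/(-⅙ + 13)) = 261212*(70/(77/6)) = 261212*(70*(6/77)) = 261212*(60/11) = 15672720/11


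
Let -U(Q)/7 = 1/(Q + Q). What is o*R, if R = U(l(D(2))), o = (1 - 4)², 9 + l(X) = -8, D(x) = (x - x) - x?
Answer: 63/34 ≈ 1.8529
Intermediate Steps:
D(x) = -x (D(x) = 0 - x = -x)
l(X) = -17 (l(X) = -9 - 8 = -17)
U(Q) = -7/(2*Q) (U(Q) = -7/(Q + Q) = -7*1/(2*Q) = -7/(2*Q))
o = 9 (o = (-3)² = 9)
R = 7/34 (R = -7/2/(-17) = -7/2*(-1/17) = 7/34 ≈ 0.20588)
o*R = 9*(7/34) = 63/34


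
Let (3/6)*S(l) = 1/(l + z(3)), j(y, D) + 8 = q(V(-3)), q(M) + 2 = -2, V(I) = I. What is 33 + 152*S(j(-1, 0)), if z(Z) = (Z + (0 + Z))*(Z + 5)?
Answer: 373/9 ≈ 41.444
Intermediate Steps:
z(Z) = 2*Z*(5 + Z) (z(Z) = (Z + Z)*(5 + Z) = (2*Z)*(5 + Z) = 2*Z*(5 + Z))
q(M) = -4 (q(M) = -2 - 2 = -4)
j(y, D) = -12 (j(y, D) = -8 - 4 = -12)
S(l) = 2/(48 + l) (S(l) = 2/(l + 2*3*(5 + 3)) = 2/(l + 2*3*8) = 2/(l + 48) = 2/(48 + l))
33 + 152*S(j(-1, 0)) = 33 + 152*(2/(48 - 12)) = 33 + 152*(2/36) = 33 + 152*(2*(1/36)) = 33 + 152*(1/18) = 33 + 76/9 = 373/9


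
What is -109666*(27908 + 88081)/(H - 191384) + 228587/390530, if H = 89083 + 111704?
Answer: -4967558849783659/3672153590 ≈ -1.3528e+6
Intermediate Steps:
H = 200787
-109666*(27908 + 88081)/(H - 191384) + 228587/390530 = -109666*(27908 + 88081)/(200787 - 191384) + 228587/390530 = -109666/(9403/115989) + 228587*(1/390530) = -109666/(9403*(1/115989)) + 228587/390530 = -109666/9403/115989 + 228587/390530 = -109666*115989/9403 + 228587/390530 = -12720049674/9403 + 228587/390530 = -4967558849783659/3672153590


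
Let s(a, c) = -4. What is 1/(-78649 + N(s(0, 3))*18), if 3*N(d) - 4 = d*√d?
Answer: -78625/6181892929 + 48*I/6181892929 ≈ -1.2719e-5 + 7.7646e-9*I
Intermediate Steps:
N(d) = 4/3 + d^(3/2)/3 (N(d) = 4/3 + (d*√d)/3 = 4/3 + d^(3/2)/3)
1/(-78649 + N(s(0, 3))*18) = 1/(-78649 + (4/3 + (-4)^(3/2)/3)*18) = 1/(-78649 + (4/3 + (-8*I)/3)*18) = 1/(-78649 + (4/3 - 8*I/3)*18) = 1/(-78649 + (24 - 48*I)) = 1/(-78625 - 48*I) = (-78625 + 48*I)/6181892929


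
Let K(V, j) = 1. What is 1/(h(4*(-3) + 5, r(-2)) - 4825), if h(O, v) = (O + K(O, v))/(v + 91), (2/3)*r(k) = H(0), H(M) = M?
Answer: -91/439081 ≈ -0.00020725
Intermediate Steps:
r(k) = 0 (r(k) = (3/2)*0 = 0)
h(O, v) = (1 + O)/(91 + v) (h(O, v) = (O + 1)/(v + 91) = (1 + O)/(91 + v))
1/(h(4*(-3) + 5, r(-2)) - 4825) = 1/((1 + (4*(-3) + 5))/(91 + 0) - 4825) = 1/((1 + (-12 + 5))/91 - 4825) = 1/((1 - 7)/91 - 4825) = 1/((1/91)*(-6) - 4825) = 1/(-6/91 - 4825) = 1/(-439081/91) = -91/439081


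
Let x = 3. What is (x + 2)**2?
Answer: 25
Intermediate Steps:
(x + 2)**2 = (3 + 2)**2 = 5**2 = 25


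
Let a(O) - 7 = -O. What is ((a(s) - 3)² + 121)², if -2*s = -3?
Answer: 259081/16 ≈ 16193.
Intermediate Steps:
s = 3/2 (s = -½*(-3) = 3/2 ≈ 1.5000)
a(O) = 7 - O
((a(s) - 3)² + 121)² = (((7 - 1*3/2) - 3)² + 121)² = (((7 - 3/2) - 3)² + 121)² = ((11/2 - 3)² + 121)² = ((5/2)² + 121)² = (25/4 + 121)² = (509/4)² = 259081/16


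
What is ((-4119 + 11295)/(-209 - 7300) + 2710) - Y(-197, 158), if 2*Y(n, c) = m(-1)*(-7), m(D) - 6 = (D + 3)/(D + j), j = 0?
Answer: 6815780/2503 ≈ 2723.0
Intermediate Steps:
m(D) = 6 + (3 + D)/D (m(D) = 6 + (D + 3)/(D + 0) = 6 + (3 + D)/D)
Y(n, c) = -14 (Y(n, c) = ((7 + 3/(-1))*(-7))/2 = ((7 + 3*(-1))*(-7))/2 = ((7 - 3)*(-7))/2 = (4*(-7))/2 = (½)*(-28) = -14)
((-4119 + 11295)/(-209 - 7300) + 2710) - Y(-197, 158) = ((-4119 + 11295)/(-209 - 7300) + 2710) - 1*(-14) = (7176/(-7509) + 2710) + 14 = (7176*(-1/7509) + 2710) + 14 = (-2392/2503 + 2710) + 14 = 6780738/2503 + 14 = 6815780/2503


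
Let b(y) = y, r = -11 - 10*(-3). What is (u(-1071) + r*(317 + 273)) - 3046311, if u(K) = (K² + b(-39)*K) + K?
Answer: -1847362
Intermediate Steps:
r = 19 (r = -11 + 30 = 19)
u(K) = K² - 38*K (u(K) = (K² - 39*K) + K = K² - 38*K)
(u(-1071) + r*(317 + 273)) - 3046311 = (-1071*(-38 - 1071) + 19*(317 + 273)) - 3046311 = (-1071*(-1109) + 19*590) - 3046311 = (1187739 + 11210) - 3046311 = 1198949 - 3046311 = -1847362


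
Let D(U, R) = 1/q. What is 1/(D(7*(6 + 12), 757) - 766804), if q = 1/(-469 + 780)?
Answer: -1/766493 ≈ -1.3046e-6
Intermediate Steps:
q = 1/311 ≈ 0.0032154
D(U, R) = 311 (D(U, R) = 1/(1/311) = 311)
1/(D(7*(6 + 12), 757) - 766804) = 1/(311 - 766804) = 1/(-766493) = -1/766493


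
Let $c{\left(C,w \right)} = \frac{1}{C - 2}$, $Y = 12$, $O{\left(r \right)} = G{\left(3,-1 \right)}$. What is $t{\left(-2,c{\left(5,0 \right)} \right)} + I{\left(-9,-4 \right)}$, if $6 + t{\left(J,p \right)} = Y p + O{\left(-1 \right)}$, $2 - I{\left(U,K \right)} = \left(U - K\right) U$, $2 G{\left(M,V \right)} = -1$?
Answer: $- \frac{91}{2} \approx -45.5$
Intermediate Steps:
$G{\left(M,V \right)} = - \frac{1}{2}$ ($G{\left(M,V \right)} = \frac{1}{2} \left(-1\right) = - \frac{1}{2}$)
$I{\left(U,K \right)} = 2 - U \left(U - K\right)$ ($I{\left(U,K \right)} = 2 - \left(U - K\right) U = 2 - U \left(U - K\right)$)
$O{\left(r \right)} = - \frac{1}{2}$
$c{\left(C,w \right)} = \frac{1}{-2 + C}$
$t{\left(J,p \right)} = - \frac{13}{2} + 12 p$ ($t{\left(J,p \right)} = -6 + \left(12 p - \frac{1}{2}\right) = -6 + \left(- \frac{1}{2} + 12 p\right) = - \frac{13}{2} + 12 p$)
$t{\left(-2,c{\left(5,0 \right)} \right)} + I{\left(-9,-4 \right)} = \left(- \frac{13}{2} + \frac{12}{-2 + 5}\right) - 43 = \left(- \frac{13}{2} + \frac{12}{3}\right) + \left(2 - 81 + 36\right) = \left(- \frac{13}{2} + 12 \cdot \frac{1}{3}\right) + \left(2 - 81 + 36\right) = \left(- \frac{13}{2} + 4\right) - 43 = - \frac{5}{2} - 43 = - \frac{91}{2}$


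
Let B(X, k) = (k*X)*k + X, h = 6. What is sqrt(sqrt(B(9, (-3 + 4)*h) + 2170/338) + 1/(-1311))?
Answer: sqrt(-221559 + 22343373*sqrt(57362))/17043 ≈ 4.2922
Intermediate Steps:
B(X, k) = X + X*k**2 (B(X, k) = (X*k)*k + X = X*k**2 + X = X + X*k**2)
sqrt(sqrt(B(9, (-3 + 4)*h) + 2170/338) + 1/(-1311)) = sqrt(sqrt(9*(1 + ((-3 + 4)*6)**2) + 2170/338) + 1/(-1311)) = sqrt(sqrt(9*(1 + (1*6)**2) + 2170*(1/338)) - 1/1311) = sqrt(sqrt(9*(1 + 6**2) + 1085/169) - 1/1311) = sqrt(sqrt(9*(1 + 36) + 1085/169) - 1/1311) = sqrt(sqrt(9*37 + 1085/169) - 1/1311) = sqrt(sqrt(333 + 1085/169) - 1/1311) = sqrt(sqrt(57362/169) - 1/1311) = sqrt(sqrt(57362)/13 - 1/1311) = sqrt(-1/1311 + sqrt(57362)/13)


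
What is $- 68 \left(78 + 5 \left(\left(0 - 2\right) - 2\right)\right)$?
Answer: $-3944$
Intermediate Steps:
$- 68 \left(78 + 5 \left(\left(0 - 2\right) - 2\right)\right) = - 68 \left(78 + 5 \left(-2 - 2\right)\right) = - 68 \left(78 + 5 \left(-4\right)\right) = - 68 \left(78 - 20\right) = \left(-68\right) 58 = -3944$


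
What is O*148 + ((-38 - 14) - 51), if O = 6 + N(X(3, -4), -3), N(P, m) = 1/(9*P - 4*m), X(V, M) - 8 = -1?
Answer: 59023/75 ≈ 786.97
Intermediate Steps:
X(V, M) = 7 (X(V, M) = 8 - 1 = 7)
N(P, m) = 1/(-4*m + 9*P)
O = 451/75 (O = 6 + 1/(-4*(-3) + 9*7) = 6 + 1/(12 + 63) = 6 + 1/75 = 451/75 ≈ 6.0133)
O*148 + ((-38 - 14) - 51) = (451/75)*148 + ((-38 - 14) - 51) = 66748/75 + (-52 - 51) = 66748/75 - 103 = 59023/75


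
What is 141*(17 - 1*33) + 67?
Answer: -2189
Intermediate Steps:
141*(17 - 1*33) + 67 = 141*(17 - 33) + 67 = 141*(-16) + 67 = -2256 + 67 = -2189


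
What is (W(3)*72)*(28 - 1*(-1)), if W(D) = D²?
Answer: 18792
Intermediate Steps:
(W(3)*72)*(28 - 1*(-1)) = (3²*72)*(28 - 1*(-1)) = (9*72)*(28 + 1) = 648*29 = 18792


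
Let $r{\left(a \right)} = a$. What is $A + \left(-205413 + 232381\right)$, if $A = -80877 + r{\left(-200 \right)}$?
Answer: $-54109$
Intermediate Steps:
$A = -81077$ ($A = -80877 - 200 = -81077$)
$A + \left(-205413 + 232381\right) = -81077 + \left(-205413 + 232381\right) = -81077 + 26968 = -54109$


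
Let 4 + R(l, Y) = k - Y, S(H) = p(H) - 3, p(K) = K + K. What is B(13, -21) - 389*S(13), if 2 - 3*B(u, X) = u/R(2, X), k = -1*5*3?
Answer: -17897/2 ≈ -8948.5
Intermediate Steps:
p(K) = 2*K
S(H) = -3 + 2*H (S(H) = 2*H - 3 = -3 + 2*H)
k = -15 (k = -5*3 = -15)
R(l, Y) = -19 - Y (R(l, Y) = -4 + (-15 - Y) = -19 - Y)
B(u, X) = ⅔ - u/(3*(-19 - X))
B(13, -21) - 389*S(13) = (38 + 13 + 2*(-21))/(3*(19 - 21)) - 389*(-3 + 2*13) = (⅓)*(38 + 13 - 42)/(-2) - 389*(-3 + 26) = (⅓)*(-½)*9 - 389*23 = -3/2 - 8947 = -17897/2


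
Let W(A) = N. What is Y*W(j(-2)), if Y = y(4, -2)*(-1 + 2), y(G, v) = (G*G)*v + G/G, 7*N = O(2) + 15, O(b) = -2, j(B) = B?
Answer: -403/7 ≈ -57.571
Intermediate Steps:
N = 13/7 (N = (-2 + 15)/7 = (⅐)*13 = 13/7 ≈ 1.8571)
y(G, v) = 1 + v*G² (y(G, v) = G²*v + 1 = v*G² + 1 = 1 + v*G²)
W(A) = 13/7
Y = -31 (Y = (1 - 2*4²)*(-1 + 2) = (1 - 2*16)*1 = (1 - 32)*1 = -31*1 = -31)
Y*W(j(-2)) = -31*13/7 = -403/7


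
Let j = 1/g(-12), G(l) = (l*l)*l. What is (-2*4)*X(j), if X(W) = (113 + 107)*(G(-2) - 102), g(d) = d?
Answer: 193600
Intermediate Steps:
G(l) = l**3 (G(l) = l**2*l = l**3)
j = -1/12 (j = 1/(-12) = -1/12 ≈ -0.083333)
X(W) = -24200 (X(W) = (113 + 107)*((-2)**3 - 102) = 220*(-8 - 102) = 220*(-110) = -24200)
(-2*4)*X(j) = -2*4*(-24200) = -8*(-24200) = 193600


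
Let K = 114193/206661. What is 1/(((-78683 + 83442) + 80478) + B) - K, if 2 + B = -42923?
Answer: -536836395/971582248 ≈ -0.55254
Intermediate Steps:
B = -42925 (B = -2 - 42923 = -42925)
K = 114193/206661 (K = 114193*(1/206661) = 114193/206661 ≈ 0.55256)
1/(((-78683 + 83442) + 80478) + B) - K = 1/(((-78683 + 83442) + 80478) - 42925) - 1*114193/206661 = 1/((4759 + 80478) - 42925) - 114193/206661 = 1/(85237 - 42925) - 114193/206661 = 1/42312 - 114193/206661 = -536836395/971582248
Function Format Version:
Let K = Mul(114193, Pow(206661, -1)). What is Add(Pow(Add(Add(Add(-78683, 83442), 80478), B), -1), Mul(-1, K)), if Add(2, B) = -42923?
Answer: Rational(-536836395, 971582248) ≈ -0.55254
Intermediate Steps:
B = -42925 (B = Add(-2, -42923) = -42925)
K = Rational(114193, 206661) (K = Mul(114193, Rational(1, 206661)) = Rational(114193, 206661) ≈ 0.55256)
Add(Pow(Add(Add(Add(-78683, 83442), 80478), B), -1), Mul(-1, K)) = Add(Pow(Add(Add(Add(-78683, 83442), 80478), -42925), -1), Mul(-1, Rational(114193, 206661))) = Add(Pow(Add(Add(4759, 80478), -42925), -1), Rational(-114193, 206661)) = Add(Pow(Add(85237, -42925), -1), Rational(-114193, 206661)) = Add(Pow(42312, -1), Rational(-114193, 206661)) = Add(Rational(1, 42312), Rational(-114193, 206661)) = Rational(-536836395, 971582248)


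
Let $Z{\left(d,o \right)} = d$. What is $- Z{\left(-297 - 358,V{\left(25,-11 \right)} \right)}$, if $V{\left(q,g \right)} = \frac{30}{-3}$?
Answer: $655$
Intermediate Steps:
$V{\left(q,g \right)} = -10$ ($V{\left(q,g \right)} = 30 \left(- \frac{1}{3}\right) = -10$)
$- Z{\left(-297 - 358,V{\left(25,-11 \right)} \right)} = - (-297 - 358) = \left(-1\right) \left(-655\right) = 655$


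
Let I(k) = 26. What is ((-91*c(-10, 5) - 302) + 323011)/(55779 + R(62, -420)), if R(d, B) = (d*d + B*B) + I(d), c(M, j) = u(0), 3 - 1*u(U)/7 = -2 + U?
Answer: 106508/78683 ≈ 1.3536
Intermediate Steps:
u(U) = 35 - 7*U (u(U) = 21 - 7*(-2 + U) = 21 + (14 - 7*U) = 35 - 7*U)
c(M, j) = 35 (c(M, j) = 35 - 7*0 = 35 + 0 = 35)
R(d, B) = 26 + B² + d² (R(d, B) = (d*d + B*B) + 26 = (d² + B²) + 26 = (B² + d²) + 26 = 26 + B² + d²)
((-91*c(-10, 5) - 302) + 323011)/(55779 + R(62, -420)) = ((-91*35 - 302) + 323011)/(55779 + (26 + (-420)² + 62²)) = ((-3185 - 302) + 323011)/(55779 + (26 + 176400 + 3844)) = (-3487 + 323011)/(55779 + 180270) = 319524/236049 = 319524*(1/236049) = 106508/78683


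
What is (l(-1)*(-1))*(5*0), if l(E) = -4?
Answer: 0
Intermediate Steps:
(l(-1)*(-1))*(5*0) = (-4*(-1))*(5*0) = 4*0 = 0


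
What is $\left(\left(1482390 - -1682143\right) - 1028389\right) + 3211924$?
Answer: $5348068$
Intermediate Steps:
$\left(\left(1482390 - -1682143\right) - 1028389\right) + 3211924 = \left(\left(1482390 + 1682143\right) - 1028389\right) + 3211924 = \left(3164533 - 1028389\right) + 3211924 = 2136144 + 3211924 = 5348068$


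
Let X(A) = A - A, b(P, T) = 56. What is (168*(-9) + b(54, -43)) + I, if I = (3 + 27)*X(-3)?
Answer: -1456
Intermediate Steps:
X(A) = 0
I = 0 (I = (3 + 27)*0 = 30*0 = 0)
(168*(-9) + b(54, -43)) + I = (168*(-9) + 56) + 0 = (-1512 + 56) + 0 = -1456 + 0 = -1456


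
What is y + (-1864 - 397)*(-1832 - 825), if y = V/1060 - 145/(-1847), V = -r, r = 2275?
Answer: 2352310914383/391564 ≈ 6.0075e+6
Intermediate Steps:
V = -2275 (V = -1*2275 = -2275)
y = -809645/391564 (y = -2275/1060 - 145/(-1847) = -2275*1/1060 - 145*(-1/1847) = -455/212 + 145/1847 = -809645/391564 ≈ -2.0677)
y + (-1864 - 397)*(-1832 - 825) = -809645/391564 + (-1864 - 397)*(-1832 - 825) = -809645/391564 - 2261*(-2657) = -809645/391564 + 6007477 = 2352310914383/391564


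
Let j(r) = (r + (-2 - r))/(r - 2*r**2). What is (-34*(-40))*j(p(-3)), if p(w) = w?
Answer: 2720/21 ≈ 129.52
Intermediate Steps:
j(r) = -2/(r - 2*r**2)
(-34*(-40))*j(p(-3)) = (-34*(-40))*(2/(-3*(-1 + 2*(-3)))) = 1360*(2*(-1/3)/(-1 - 6)) = 1360*(2*(-1/3)/(-7)) = 1360*(2*(-1/3)*(-1/7)) = 1360*(2/21) = 2720/21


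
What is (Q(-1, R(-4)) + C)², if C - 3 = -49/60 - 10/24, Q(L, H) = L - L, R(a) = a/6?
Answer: 2809/900 ≈ 3.1211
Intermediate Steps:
R(a) = a/6 (R(a) = a*(⅙) = a/6)
Q(L, H) = 0
C = 53/30 (C = 3 + (-49/60 - 10/24) = 3 + (-49*1/60 - 10*1/24) = 3 + (-49/60 - 5/12) = 3 - 37/30 = 53/30 ≈ 1.7667)
(Q(-1, R(-4)) + C)² = (0 + 53/30)² = (53/30)² = 2809/900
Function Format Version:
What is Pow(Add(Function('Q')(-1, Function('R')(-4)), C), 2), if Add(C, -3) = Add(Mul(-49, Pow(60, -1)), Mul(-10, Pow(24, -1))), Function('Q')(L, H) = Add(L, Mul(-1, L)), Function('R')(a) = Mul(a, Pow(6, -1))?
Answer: Rational(2809, 900) ≈ 3.1211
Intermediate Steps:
Function('R')(a) = Mul(Rational(1, 6), a) (Function('R')(a) = Mul(a, Rational(1, 6)) = Mul(Rational(1, 6), a))
Function('Q')(L, H) = 0
C = Rational(53, 30) (C = Add(3, Add(Mul(-49, Pow(60, -1)), Mul(-10, Pow(24, -1)))) = Add(3, Add(Mul(-49, Rational(1, 60)), Mul(-10, Rational(1, 24)))) = Add(3, Add(Rational(-49, 60), Rational(-5, 12))) = Add(3, Rational(-37, 30)) = Rational(53, 30) ≈ 1.7667)
Pow(Add(Function('Q')(-1, Function('R')(-4)), C), 2) = Pow(Add(0, Rational(53, 30)), 2) = Pow(Rational(53, 30), 2) = Rational(2809, 900)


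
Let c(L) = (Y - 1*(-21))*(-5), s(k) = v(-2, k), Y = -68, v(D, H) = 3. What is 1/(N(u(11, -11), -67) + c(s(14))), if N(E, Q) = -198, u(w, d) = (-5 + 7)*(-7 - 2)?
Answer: 1/37 ≈ 0.027027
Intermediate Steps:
u(w, d) = -18 (u(w, d) = 2*(-9) = -18)
s(k) = 3
c(L) = 235 (c(L) = (-68 - 1*(-21))*(-5) = (-68 + 21)*(-5) = -47*(-5) = 235)
1/(N(u(11, -11), -67) + c(s(14))) = 1/(-198 + 235) = 1/37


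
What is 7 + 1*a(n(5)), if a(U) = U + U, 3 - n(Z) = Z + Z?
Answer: -7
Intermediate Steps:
n(Z) = 3 - 2*Z (n(Z) = 3 - (Z + Z) = 3 - 2*Z)
a(U) = 2*U
7 + 1*a(n(5)) = 7 + 1*(2*(3 - 2*5)) = 7 + 1*(2*(3 - 10)) = 7 + 1*(2*(-7)) = 7 + 1*(-14) = 7 - 14 = -7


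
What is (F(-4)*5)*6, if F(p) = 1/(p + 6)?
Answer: 15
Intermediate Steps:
F(p) = 1/(6 + p)
(F(-4)*5)*6 = (5/(6 - 4))*6 = (5/2)*6 = 15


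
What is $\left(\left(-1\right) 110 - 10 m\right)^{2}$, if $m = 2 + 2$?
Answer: $22500$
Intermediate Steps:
$m = 4$
$\left(\left(-1\right) 110 - 10 m\right)^{2} = \left(\left(-1\right) 110 - 40\right)^{2} = \left(-110 - 40\right)^{2} = \left(-150\right)^{2} = 22500$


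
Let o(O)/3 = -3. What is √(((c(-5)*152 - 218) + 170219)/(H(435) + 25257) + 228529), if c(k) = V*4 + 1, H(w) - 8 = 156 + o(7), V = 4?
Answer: √36895374889149/12706 ≈ 478.05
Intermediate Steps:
o(O) = -9 (o(O) = 3*(-3) = -9)
H(w) = 155 (H(w) = 8 + (156 - 9) = 8 + 147 = 155)
c(k) = 17 (c(k) = 4*4 + 1 = 16 + 1 = 17)
√(((c(-5)*152 - 218) + 170219)/(H(435) + 25257) + 228529) = √(((17*152 - 218) + 170219)/(155 + 25257) + 228529) = √(((2584 - 218) + 170219)/25412 + 228529) = √((2366 + 170219)*(1/25412) + 228529) = √(172585*(1/25412) + 228529) = √(172585/25412 + 228529) = √(5807551533/25412) = √36895374889149/12706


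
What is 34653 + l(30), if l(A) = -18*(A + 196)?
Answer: 30585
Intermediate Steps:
l(A) = -3528 - 18*A (l(A) = -18*(196 + A) = -3528 - 18*A)
34653 + l(30) = 34653 + (-3528 - 18*30) = 34653 + (-3528 - 540) = 34653 - 4068 = 30585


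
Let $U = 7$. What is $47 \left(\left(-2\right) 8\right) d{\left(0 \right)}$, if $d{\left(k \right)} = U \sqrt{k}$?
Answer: $0$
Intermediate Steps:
$d{\left(k \right)} = 7 \sqrt{k}$
$47 \left(\left(-2\right) 8\right) d{\left(0 \right)} = 47 \left(\left(-2\right) 8\right) 7 \sqrt{0} = 47 \left(-16\right) 7 \cdot 0 = \left(-752\right) 0 = 0$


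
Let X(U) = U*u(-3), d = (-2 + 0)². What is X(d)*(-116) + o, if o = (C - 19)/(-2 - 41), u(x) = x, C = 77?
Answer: 59798/43 ≈ 1390.7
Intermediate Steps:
d = 4 (d = (-2)² = 4)
X(U) = -3*U (X(U) = U*(-3) = -3*U)
o = -58/43 (o = (77 - 19)/(-2 - 41) = 58/(-43) = 58*(-1/43) = -58/43 ≈ -1.3488)
X(d)*(-116) + o = -3*4*(-116) - 58/43 = -12*(-116) - 58/43 = 1392 - 58/43 = 59798/43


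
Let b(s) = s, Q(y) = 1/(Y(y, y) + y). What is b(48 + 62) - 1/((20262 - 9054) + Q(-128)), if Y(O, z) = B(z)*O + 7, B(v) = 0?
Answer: 149178249/1356167 ≈ 110.00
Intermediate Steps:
Y(O, z) = 7 (Y(O, z) = 0*O + 7 = 0 + 7 = 7)
Q(y) = 1/(7 + y)
b(48 + 62) - 1/((20262 - 9054) + Q(-128)) = (48 + 62) - 1/((20262 - 9054) + 1/(7 - 128)) = 110 - 1/(11208 + 1/(-121)) = 110 - 1/(11208 - 1/121) = 110 - 1/1356167/121 = 110 - 1*121/1356167 = 110 - 121/1356167 = 149178249/1356167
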